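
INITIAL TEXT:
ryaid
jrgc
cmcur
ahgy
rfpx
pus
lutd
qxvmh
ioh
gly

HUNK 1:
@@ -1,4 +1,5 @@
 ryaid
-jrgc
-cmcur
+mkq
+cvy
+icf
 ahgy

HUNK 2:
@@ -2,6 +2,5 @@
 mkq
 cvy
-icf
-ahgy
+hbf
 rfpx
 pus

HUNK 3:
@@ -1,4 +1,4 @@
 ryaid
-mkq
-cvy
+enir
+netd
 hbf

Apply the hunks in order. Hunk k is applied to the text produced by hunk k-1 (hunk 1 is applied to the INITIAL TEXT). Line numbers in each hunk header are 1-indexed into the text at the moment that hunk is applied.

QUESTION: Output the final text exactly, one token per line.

Answer: ryaid
enir
netd
hbf
rfpx
pus
lutd
qxvmh
ioh
gly

Derivation:
Hunk 1: at line 1 remove [jrgc,cmcur] add [mkq,cvy,icf] -> 11 lines: ryaid mkq cvy icf ahgy rfpx pus lutd qxvmh ioh gly
Hunk 2: at line 2 remove [icf,ahgy] add [hbf] -> 10 lines: ryaid mkq cvy hbf rfpx pus lutd qxvmh ioh gly
Hunk 3: at line 1 remove [mkq,cvy] add [enir,netd] -> 10 lines: ryaid enir netd hbf rfpx pus lutd qxvmh ioh gly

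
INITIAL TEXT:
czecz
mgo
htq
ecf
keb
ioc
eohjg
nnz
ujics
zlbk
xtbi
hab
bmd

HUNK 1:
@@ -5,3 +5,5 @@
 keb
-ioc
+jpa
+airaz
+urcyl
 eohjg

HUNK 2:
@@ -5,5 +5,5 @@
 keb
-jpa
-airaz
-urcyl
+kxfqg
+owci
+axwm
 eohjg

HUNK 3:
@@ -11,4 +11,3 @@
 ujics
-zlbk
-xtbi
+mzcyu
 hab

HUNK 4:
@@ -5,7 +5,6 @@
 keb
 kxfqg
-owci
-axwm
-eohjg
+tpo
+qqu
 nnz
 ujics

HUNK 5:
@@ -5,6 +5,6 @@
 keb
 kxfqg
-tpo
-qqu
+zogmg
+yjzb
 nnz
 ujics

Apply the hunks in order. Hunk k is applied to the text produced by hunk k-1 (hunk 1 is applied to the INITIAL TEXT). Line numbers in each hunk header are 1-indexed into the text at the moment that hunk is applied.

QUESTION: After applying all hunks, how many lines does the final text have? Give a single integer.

Hunk 1: at line 5 remove [ioc] add [jpa,airaz,urcyl] -> 15 lines: czecz mgo htq ecf keb jpa airaz urcyl eohjg nnz ujics zlbk xtbi hab bmd
Hunk 2: at line 5 remove [jpa,airaz,urcyl] add [kxfqg,owci,axwm] -> 15 lines: czecz mgo htq ecf keb kxfqg owci axwm eohjg nnz ujics zlbk xtbi hab bmd
Hunk 3: at line 11 remove [zlbk,xtbi] add [mzcyu] -> 14 lines: czecz mgo htq ecf keb kxfqg owci axwm eohjg nnz ujics mzcyu hab bmd
Hunk 4: at line 5 remove [owci,axwm,eohjg] add [tpo,qqu] -> 13 lines: czecz mgo htq ecf keb kxfqg tpo qqu nnz ujics mzcyu hab bmd
Hunk 5: at line 5 remove [tpo,qqu] add [zogmg,yjzb] -> 13 lines: czecz mgo htq ecf keb kxfqg zogmg yjzb nnz ujics mzcyu hab bmd
Final line count: 13

Answer: 13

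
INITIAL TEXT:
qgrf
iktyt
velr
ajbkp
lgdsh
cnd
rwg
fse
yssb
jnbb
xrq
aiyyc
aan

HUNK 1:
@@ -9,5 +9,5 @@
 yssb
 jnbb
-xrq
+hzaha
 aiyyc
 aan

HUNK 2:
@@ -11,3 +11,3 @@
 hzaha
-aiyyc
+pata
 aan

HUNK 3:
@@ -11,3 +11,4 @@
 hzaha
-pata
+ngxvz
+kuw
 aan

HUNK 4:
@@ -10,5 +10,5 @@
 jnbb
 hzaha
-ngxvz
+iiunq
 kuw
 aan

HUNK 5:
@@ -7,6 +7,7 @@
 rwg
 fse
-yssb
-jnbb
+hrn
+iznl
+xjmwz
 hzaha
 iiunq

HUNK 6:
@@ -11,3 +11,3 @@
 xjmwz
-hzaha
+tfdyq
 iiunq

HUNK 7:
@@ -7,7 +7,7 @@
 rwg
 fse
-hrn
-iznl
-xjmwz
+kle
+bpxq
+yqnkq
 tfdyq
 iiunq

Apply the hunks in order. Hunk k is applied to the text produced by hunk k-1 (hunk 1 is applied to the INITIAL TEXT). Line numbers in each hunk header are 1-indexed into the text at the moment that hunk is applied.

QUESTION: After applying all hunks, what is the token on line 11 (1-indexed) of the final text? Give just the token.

Answer: yqnkq

Derivation:
Hunk 1: at line 9 remove [xrq] add [hzaha] -> 13 lines: qgrf iktyt velr ajbkp lgdsh cnd rwg fse yssb jnbb hzaha aiyyc aan
Hunk 2: at line 11 remove [aiyyc] add [pata] -> 13 lines: qgrf iktyt velr ajbkp lgdsh cnd rwg fse yssb jnbb hzaha pata aan
Hunk 3: at line 11 remove [pata] add [ngxvz,kuw] -> 14 lines: qgrf iktyt velr ajbkp lgdsh cnd rwg fse yssb jnbb hzaha ngxvz kuw aan
Hunk 4: at line 10 remove [ngxvz] add [iiunq] -> 14 lines: qgrf iktyt velr ajbkp lgdsh cnd rwg fse yssb jnbb hzaha iiunq kuw aan
Hunk 5: at line 7 remove [yssb,jnbb] add [hrn,iznl,xjmwz] -> 15 lines: qgrf iktyt velr ajbkp lgdsh cnd rwg fse hrn iznl xjmwz hzaha iiunq kuw aan
Hunk 6: at line 11 remove [hzaha] add [tfdyq] -> 15 lines: qgrf iktyt velr ajbkp lgdsh cnd rwg fse hrn iznl xjmwz tfdyq iiunq kuw aan
Hunk 7: at line 7 remove [hrn,iznl,xjmwz] add [kle,bpxq,yqnkq] -> 15 lines: qgrf iktyt velr ajbkp lgdsh cnd rwg fse kle bpxq yqnkq tfdyq iiunq kuw aan
Final line 11: yqnkq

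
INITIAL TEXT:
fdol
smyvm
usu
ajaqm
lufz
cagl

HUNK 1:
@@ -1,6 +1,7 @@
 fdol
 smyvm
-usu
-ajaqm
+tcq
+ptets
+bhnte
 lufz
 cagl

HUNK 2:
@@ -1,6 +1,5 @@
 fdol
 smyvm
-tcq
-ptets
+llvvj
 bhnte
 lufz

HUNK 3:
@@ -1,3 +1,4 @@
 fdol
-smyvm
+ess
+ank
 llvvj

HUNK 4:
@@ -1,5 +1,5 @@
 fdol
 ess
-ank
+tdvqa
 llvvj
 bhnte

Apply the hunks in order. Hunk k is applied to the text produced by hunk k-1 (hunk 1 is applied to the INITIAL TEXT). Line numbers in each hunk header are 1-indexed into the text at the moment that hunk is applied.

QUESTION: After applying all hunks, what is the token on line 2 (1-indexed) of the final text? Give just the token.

Hunk 1: at line 1 remove [usu,ajaqm] add [tcq,ptets,bhnte] -> 7 lines: fdol smyvm tcq ptets bhnte lufz cagl
Hunk 2: at line 1 remove [tcq,ptets] add [llvvj] -> 6 lines: fdol smyvm llvvj bhnte lufz cagl
Hunk 3: at line 1 remove [smyvm] add [ess,ank] -> 7 lines: fdol ess ank llvvj bhnte lufz cagl
Hunk 4: at line 1 remove [ank] add [tdvqa] -> 7 lines: fdol ess tdvqa llvvj bhnte lufz cagl
Final line 2: ess

Answer: ess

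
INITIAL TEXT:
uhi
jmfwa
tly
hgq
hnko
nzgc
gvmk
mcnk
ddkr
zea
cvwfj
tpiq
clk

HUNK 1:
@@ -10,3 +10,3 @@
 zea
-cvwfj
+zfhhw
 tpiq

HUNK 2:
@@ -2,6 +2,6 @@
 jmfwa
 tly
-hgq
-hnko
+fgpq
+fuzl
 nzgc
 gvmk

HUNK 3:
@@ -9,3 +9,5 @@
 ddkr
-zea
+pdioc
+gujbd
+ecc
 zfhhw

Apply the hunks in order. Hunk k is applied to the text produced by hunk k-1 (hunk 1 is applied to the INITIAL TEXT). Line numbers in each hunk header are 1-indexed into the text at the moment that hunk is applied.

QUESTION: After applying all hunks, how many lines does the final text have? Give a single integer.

Hunk 1: at line 10 remove [cvwfj] add [zfhhw] -> 13 lines: uhi jmfwa tly hgq hnko nzgc gvmk mcnk ddkr zea zfhhw tpiq clk
Hunk 2: at line 2 remove [hgq,hnko] add [fgpq,fuzl] -> 13 lines: uhi jmfwa tly fgpq fuzl nzgc gvmk mcnk ddkr zea zfhhw tpiq clk
Hunk 3: at line 9 remove [zea] add [pdioc,gujbd,ecc] -> 15 lines: uhi jmfwa tly fgpq fuzl nzgc gvmk mcnk ddkr pdioc gujbd ecc zfhhw tpiq clk
Final line count: 15

Answer: 15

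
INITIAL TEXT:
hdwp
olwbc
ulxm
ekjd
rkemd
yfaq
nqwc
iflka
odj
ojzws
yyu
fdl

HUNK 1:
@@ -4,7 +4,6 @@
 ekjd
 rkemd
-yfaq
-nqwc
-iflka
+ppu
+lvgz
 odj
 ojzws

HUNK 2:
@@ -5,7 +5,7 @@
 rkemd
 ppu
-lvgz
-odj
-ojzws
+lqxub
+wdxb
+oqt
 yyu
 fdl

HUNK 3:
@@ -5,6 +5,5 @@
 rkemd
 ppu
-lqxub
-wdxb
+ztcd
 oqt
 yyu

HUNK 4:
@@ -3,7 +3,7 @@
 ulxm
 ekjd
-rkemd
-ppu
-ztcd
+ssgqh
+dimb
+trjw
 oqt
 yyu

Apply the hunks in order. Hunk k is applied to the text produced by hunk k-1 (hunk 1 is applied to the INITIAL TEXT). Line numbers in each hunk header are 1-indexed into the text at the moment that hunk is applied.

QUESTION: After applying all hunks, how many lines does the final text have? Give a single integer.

Hunk 1: at line 4 remove [yfaq,nqwc,iflka] add [ppu,lvgz] -> 11 lines: hdwp olwbc ulxm ekjd rkemd ppu lvgz odj ojzws yyu fdl
Hunk 2: at line 5 remove [lvgz,odj,ojzws] add [lqxub,wdxb,oqt] -> 11 lines: hdwp olwbc ulxm ekjd rkemd ppu lqxub wdxb oqt yyu fdl
Hunk 3: at line 5 remove [lqxub,wdxb] add [ztcd] -> 10 lines: hdwp olwbc ulxm ekjd rkemd ppu ztcd oqt yyu fdl
Hunk 4: at line 3 remove [rkemd,ppu,ztcd] add [ssgqh,dimb,trjw] -> 10 lines: hdwp olwbc ulxm ekjd ssgqh dimb trjw oqt yyu fdl
Final line count: 10

Answer: 10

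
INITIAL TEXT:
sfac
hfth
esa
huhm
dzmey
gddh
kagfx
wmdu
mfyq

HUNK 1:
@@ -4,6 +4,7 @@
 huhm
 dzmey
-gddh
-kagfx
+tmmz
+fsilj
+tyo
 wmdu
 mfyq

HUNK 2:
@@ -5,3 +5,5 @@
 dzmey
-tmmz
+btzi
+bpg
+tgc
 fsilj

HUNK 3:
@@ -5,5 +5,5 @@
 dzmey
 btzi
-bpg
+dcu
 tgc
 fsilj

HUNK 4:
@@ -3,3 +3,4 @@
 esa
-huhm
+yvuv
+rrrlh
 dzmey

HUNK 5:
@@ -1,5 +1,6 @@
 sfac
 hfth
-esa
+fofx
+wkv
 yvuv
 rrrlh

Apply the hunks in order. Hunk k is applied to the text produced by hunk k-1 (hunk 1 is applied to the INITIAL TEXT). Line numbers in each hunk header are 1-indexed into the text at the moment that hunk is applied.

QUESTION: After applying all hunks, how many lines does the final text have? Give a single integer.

Hunk 1: at line 4 remove [gddh,kagfx] add [tmmz,fsilj,tyo] -> 10 lines: sfac hfth esa huhm dzmey tmmz fsilj tyo wmdu mfyq
Hunk 2: at line 5 remove [tmmz] add [btzi,bpg,tgc] -> 12 lines: sfac hfth esa huhm dzmey btzi bpg tgc fsilj tyo wmdu mfyq
Hunk 3: at line 5 remove [bpg] add [dcu] -> 12 lines: sfac hfth esa huhm dzmey btzi dcu tgc fsilj tyo wmdu mfyq
Hunk 4: at line 3 remove [huhm] add [yvuv,rrrlh] -> 13 lines: sfac hfth esa yvuv rrrlh dzmey btzi dcu tgc fsilj tyo wmdu mfyq
Hunk 5: at line 1 remove [esa] add [fofx,wkv] -> 14 lines: sfac hfth fofx wkv yvuv rrrlh dzmey btzi dcu tgc fsilj tyo wmdu mfyq
Final line count: 14

Answer: 14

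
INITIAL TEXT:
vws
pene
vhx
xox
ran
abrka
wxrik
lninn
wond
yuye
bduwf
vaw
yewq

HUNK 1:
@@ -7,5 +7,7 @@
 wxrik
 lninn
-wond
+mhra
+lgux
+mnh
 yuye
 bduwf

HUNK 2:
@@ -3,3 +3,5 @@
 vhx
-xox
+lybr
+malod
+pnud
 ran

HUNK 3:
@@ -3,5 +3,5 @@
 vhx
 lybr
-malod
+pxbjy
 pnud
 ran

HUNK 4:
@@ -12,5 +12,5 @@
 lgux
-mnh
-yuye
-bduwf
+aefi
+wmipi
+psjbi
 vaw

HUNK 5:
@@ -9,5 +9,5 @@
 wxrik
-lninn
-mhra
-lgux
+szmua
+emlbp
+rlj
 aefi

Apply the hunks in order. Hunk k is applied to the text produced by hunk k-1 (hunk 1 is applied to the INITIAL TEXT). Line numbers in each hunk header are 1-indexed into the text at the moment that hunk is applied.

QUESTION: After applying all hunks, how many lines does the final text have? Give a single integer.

Answer: 17

Derivation:
Hunk 1: at line 7 remove [wond] add [mhra,lgux,mnh] -> 15 lines: vws pene vhx xox ran abrka wxrik lninn mhra lgux mnh yuye bduwf vaw yewq
Hunk 2: at line 3 remove [xox] add [lybr,malod,pnud] -> 17 lines: vws pene vhx lybr malod pnud ran abrka wxrik lninn mhra lgux mnh yuye bduwf vaw yewq
Hunk 3: at line 3 remove [malod] add [pxbjy] -> 17 lines: vws pene vhx lybr pxbjy pnud ran abrka wxrik lninn mhra lgux mnh yuye bduwf vaw yewq
Hunk 4: at line 12 remove [mnh,yuye,bduwf] add [aefi,wmipi,psjbi] -> 17 lines: vws pene vhx lybr pxbjy pnud ran abrka wxrik lninn mhra lgux aefi wmipi psjbi vaw yewq
Hunk 5: at line 9 remove [lninn,mhra,lgux] add [szmua,emlbp,rlj] -> 17 lines: vws pene vhx lybr pxbjy pnud ran abrka wxrik szmua emlbp rlj aefi wmipi psjbi vaw yewq
Final line count: 17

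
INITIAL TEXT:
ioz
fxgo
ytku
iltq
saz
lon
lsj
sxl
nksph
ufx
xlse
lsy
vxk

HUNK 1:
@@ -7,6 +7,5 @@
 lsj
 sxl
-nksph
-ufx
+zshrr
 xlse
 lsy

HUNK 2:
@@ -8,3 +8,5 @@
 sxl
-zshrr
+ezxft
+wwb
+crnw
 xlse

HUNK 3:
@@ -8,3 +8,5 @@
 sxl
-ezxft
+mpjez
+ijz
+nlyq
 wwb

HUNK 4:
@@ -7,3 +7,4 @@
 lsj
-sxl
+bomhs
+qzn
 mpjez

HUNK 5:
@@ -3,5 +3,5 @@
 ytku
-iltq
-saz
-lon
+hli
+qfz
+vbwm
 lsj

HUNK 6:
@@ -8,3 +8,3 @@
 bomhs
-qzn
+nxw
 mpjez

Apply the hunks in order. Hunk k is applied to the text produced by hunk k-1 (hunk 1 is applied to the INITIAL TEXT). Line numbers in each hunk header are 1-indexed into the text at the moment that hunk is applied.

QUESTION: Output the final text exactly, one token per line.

Answer: ioz
fxgo
ytku
hli
qfz
vbwm
lsj
bomhs
nxw
mpjez
ijz
nlyq
wwb
crnw
xlse
lsy
vxk

Derivation:
Hunk 1: at line 7 remove [nksph,ufx] add [zshrr] -> 12 lines: ioz fxgo ytku iltq saz lon lsj sxl zshrr xlse lsy vxk
Hunk 2: at line 8 remove [zshrr] add [ezxft,wwb,crnw] -> 14 lines: ioz fxgo ytku iltq saz lon lsj sxl ezxft wwb crnw xlse lsy vxk
Hunk 3: at line 8 remove [ezxft] add [mpjez,ijz,nlyq] -> 16 lines: ioz fxgo ytku iltq saz lon lsj sxl mpjez ijz nlyq wwb crnw xlse lsy vxk
Hunk 4: at line 7 remove [sxl] add [bomhs,qzn] -> 17 lines: ioz fxgo ytku iltq saz lon lsj bomhs qzn mpjez ijz nlyq wwb crnw xlse lsy vxk
Hunk 5: at line 3 remove [iltq,saz,lon] add [hli,qfz,vbwm] -> 17 lines: ioz fxgo ytku hli qfz vbwm lsj bomhs qzn mpjez ijz nlyq wwb crnw xlse lsy vxk
Hunk 6: at line 8 remove [qzn] add [nxw] -> 17 lines: ioz fxgo ytku hli qfz vbwm lsj bomhs nxw mpjez ijz nlyq wwb crnw xlse lsy vxk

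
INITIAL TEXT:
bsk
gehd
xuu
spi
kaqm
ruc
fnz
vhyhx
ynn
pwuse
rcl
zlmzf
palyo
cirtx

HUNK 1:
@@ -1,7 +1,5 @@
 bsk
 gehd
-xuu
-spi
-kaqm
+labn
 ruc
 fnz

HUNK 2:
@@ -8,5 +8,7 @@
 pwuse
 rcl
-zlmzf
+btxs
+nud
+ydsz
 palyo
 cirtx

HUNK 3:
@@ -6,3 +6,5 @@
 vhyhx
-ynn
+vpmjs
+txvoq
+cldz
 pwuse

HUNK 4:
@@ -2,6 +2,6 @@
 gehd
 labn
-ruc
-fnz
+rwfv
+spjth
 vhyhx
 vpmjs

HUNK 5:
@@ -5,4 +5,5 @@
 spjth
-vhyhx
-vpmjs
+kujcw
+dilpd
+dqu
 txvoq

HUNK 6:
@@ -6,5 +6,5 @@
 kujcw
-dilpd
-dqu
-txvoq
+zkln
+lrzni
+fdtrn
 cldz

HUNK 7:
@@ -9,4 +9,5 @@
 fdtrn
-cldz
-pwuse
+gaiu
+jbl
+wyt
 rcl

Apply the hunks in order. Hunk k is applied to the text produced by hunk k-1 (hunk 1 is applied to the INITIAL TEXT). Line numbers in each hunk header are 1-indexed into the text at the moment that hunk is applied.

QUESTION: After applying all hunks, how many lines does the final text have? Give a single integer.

Answer: 18

Derivation:
Hunk 1: at line 1 remove [xuu,spi,kaqm] add [labn] -> 12 lines: bsk gehd labn ruc fnz vhyhx ynn pwuse rcl zlmzf palyo cirtx
Hunk 2: at line 8 remove [zlmzf] add [btxs,nud,ydsz] -> 14 lines: bsk gehd labn ruc fnz vhyhx ynn pwuse rcl btxs nud ydsz palyo cirtx
Hunk 3: at line 6 remove [ynn] add [vpmjs,txvoq,cldz] -> 16 lines: bsk gehd labn ruc fnz vhyhx vpmjs txvoq cldz pwuse rcl btxs nud ydsz palyo cirtx
Hunk 4: at line 2 remove [ruc,fnz] add [rwfv,spjth] -> 16 lines: bsk gehd labn rwfv spjth vhyhx vpmjs txvoq cldz pwuse rcl btxs nud ydsz palyo cirtx
Hunk 5: at line 5 remove [vhyhx,vpmjs] add [kujcw,dilpd,dqu] -> 17 lines: bsk gehd labn rwfv spjth kujcw dilpd dqu txvoq cldz pwuse rcl btxs nud ydsz palyo cirtx
Hunk 6: at line 6 remove [dilpd,dqu,txvoq] add [zkln,lrzni,fdtrn] -> 17 lines: bsk gehd labn rwfv spjth kujcw zkln lrzni fdtrn cldz pwuse rcl btxs nud ydsz palyo cirtx
Hunk 7: at line 9 remove [cldz,pwuse] add [gaiu,jbl,wyt] -> 18 lines: bsk gehd labn rwfv spjth kujcw zkln lrzni fdtrn gaiu jbl wyt rcl btxs nud ydsz palyo cirtx
Final line count: 18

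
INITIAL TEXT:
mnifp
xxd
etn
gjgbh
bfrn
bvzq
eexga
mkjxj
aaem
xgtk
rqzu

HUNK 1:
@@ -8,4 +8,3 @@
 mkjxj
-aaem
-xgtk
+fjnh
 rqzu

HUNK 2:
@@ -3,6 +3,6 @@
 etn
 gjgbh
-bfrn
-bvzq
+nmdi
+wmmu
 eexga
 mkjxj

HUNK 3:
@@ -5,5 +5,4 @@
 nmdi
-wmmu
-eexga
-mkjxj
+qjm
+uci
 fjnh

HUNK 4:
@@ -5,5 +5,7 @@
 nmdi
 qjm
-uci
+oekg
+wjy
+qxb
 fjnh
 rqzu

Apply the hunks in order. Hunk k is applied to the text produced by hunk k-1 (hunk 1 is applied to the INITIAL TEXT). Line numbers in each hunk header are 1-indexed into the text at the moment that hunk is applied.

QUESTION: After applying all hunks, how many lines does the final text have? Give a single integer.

Answer: 11

Derivation:
Hunk 1: at line 8 remove [aaem,xgtk] add [fjnh] -> 10 lines: mnifp xxd etn gjgbh bfrn bvzq eexga mkjxj fjnh rqzu
Hunk 2: at line 3 remove [bfrn,bvzq] add [nmdi,wmmu] -> 10 lines: mnifp xxd etn gjgbh nmdi wmmu eexga mkjxj fjnh rqzu
Hunk 3: at line 5 remove [wmmu,eexga,mkjxj] add [qjm,uci] -> 9 lines: mnifp xxd etn gjgbh nmdi qjm uci fjnh rqzu
Hunk 4: at line 5 remove [uci] add [oekg,wjy,qxb] -> 11 lines: mnifp xxd etn gjgbh nmdi qjm oekg wjy qxb fjnh rqzu
Final line count: 11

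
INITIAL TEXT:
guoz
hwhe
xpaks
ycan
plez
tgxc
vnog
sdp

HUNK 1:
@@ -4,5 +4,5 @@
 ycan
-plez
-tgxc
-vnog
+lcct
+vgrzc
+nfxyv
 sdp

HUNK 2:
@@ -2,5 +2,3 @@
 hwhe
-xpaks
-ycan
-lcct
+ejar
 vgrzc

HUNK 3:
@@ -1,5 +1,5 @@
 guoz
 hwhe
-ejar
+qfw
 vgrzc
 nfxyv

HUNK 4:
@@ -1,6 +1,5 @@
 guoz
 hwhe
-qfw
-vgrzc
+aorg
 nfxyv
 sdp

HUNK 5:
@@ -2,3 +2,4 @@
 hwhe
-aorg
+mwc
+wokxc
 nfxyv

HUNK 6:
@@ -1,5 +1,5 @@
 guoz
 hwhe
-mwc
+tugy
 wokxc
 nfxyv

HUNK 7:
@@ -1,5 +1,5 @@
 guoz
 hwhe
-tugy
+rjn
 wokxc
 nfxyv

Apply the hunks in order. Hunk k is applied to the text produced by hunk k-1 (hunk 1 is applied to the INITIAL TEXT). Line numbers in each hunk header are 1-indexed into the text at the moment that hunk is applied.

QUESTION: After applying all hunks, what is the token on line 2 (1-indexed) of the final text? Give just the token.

Hunk 1: at line 4 remove [plez,tgxc,vnog] add [lcct,vgrzc,nfxyv] -> 8 lines: guoz hwhe xpaks ycan lcct vgrzc nfxyv sdp
Hunk 2: at line 2 remove [xpaks,ycan,lcct] add [ejar] -> 6 lines: guoz hwhe ejar vgrzc nfxyv sdp
Hunk 3: at line 1 remove [ejar] add [qfw] -> 6 lines: guoz hwhe qfw vgrzc nfxyv sdp
Hunk 4: at line 1 remove [qfw,vgrzc] add [aorg] -> 5 lines: guoz hwhe aorg nfxyv sdp
Hunk 5: at line 2 remove [aorg] add [mwc,wokxc] -> 6 lines: guoz hwhe mwc wokxc nfxyv sdp
Hunk 6: at line 1 remove [mwc] add [tugy] -> 6 lines: guoz hwhe tugy wokxc nfxyv sdp
Hunk 7: at line 1 remove [tugy] add [rjn] -> 6 lines: guoz hwhe rjn wokxc nfxyv sdp
Final line 2: hwhe

Answer: hwhe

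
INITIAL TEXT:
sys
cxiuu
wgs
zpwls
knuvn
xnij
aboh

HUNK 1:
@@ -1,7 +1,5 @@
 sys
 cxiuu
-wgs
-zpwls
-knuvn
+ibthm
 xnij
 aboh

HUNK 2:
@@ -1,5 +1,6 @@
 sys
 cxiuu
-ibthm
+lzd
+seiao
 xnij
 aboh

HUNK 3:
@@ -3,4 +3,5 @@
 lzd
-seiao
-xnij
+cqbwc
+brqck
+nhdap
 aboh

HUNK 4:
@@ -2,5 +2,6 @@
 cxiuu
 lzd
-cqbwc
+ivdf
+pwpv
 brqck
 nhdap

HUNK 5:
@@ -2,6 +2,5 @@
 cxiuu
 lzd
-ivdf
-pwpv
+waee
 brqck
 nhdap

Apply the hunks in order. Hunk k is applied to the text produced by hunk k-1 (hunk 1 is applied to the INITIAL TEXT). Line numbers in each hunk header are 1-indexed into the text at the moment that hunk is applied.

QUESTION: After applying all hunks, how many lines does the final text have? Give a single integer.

Answer: 7

Derivation:
Hunk 1: at line 1 remove [wgs,zpwls,knuvn] add [ibthm] -> 5 lines: sys cxiuu ibthm xnij aboh
Hunk 2: at line 1 remove [ibthm] add [lzd,seiao] -> 6 lines: sys cxiuu lzd seiao xnij aboh
Hunk 3: at line 3 remove [seiao,xnij] add [cqbwc,brqck,nhdap] -> 7 lines: sys cxiuu lzd cqbwc brqck nhdap aboh
Hunk 4: at line 2 remove [cqbwc] add [ivdf,pwpv] -> 8 lines: sys cxiuu lzd ivdf pwpv brqck nhdap aboh
Hunk 5: at line 2 remove [ivdf,pwpv] add [waee] -> 7 lines: sys cxiuu lzd waee brqck nhdap aboh
Final line count: 7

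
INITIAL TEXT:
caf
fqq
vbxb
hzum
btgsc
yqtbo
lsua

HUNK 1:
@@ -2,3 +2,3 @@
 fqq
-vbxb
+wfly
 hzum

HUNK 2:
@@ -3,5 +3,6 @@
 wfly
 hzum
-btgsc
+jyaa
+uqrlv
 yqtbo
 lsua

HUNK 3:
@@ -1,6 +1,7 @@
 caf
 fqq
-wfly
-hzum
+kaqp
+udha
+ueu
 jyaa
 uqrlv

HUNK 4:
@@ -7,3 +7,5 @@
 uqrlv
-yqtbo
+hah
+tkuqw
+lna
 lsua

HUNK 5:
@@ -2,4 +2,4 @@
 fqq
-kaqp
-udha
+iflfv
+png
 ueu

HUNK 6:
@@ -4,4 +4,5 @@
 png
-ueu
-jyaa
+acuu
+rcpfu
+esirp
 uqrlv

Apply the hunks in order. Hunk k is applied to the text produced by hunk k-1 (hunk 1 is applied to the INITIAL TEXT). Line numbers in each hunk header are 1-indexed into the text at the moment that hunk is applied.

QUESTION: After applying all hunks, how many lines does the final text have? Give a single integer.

Hunk 1: at line 2 remove [vbxb] add [wfly] -> 7 lines: caf fqq wfly hzum btgsc yqtbo lsua
Hunk 2: at line 3 remove [btgsc] add [jyaa,uqrlv] -> 8 lines: caf fqq wfly hzum jyaa uqrlv yqtbo lsua
Hunk 3: at line 1 remove [wfly,hzum] add [kaqp,udha,ueu] -> 9 lines: caf fqq kaqp udha ueu jyaa uqrlv yqtbo lsua
Hunk 4: at line 7 remove [yqtbo] add [hah,tkuqw,lna] -> 11 lines: caf fqq kaqp udha ueu jyaa uqrlv hah tkuqw lna lsua
Hunk 5: at line 2 remove [kaqp,udha] add [iflfv,png] -> 11 lines: caf fqq iflfv png ueu jyaa uqrlv hah tkuqw lna lsua
Hunk 6: at line 4 remove [ueu,jyaa] add [acuu,rcpfu,esirp] -> 12 lines: caf fqq iflfv png acuu rcpfu esirp uqrlv hah tkuqw lna lsua
Final line count: 12

Answer: 12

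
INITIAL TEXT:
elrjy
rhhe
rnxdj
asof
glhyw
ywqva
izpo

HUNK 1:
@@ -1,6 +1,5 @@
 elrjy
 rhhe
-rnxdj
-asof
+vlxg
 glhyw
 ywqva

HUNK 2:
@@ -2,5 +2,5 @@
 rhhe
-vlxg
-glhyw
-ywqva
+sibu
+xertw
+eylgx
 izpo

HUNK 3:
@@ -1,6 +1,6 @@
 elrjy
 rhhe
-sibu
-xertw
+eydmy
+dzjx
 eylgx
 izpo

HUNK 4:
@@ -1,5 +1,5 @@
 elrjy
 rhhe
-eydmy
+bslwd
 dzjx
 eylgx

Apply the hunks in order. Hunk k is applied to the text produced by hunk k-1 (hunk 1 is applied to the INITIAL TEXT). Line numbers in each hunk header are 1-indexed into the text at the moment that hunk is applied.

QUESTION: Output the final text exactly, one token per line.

Answer: elrjy
rhhe
bslwd
dzjx
eylgx
izpo

Derivation:
Hunk 1: at line 1 remove [rnxdj,asof] add [vlxg] -> 6 lines: elrjy rhhe vlxg glhyw ywqva izpo
Hunk 2: at line 2 remove [vlxg,glhyw,ywqva] add [sibu,xertw,eylgx] -> 6 lines: elrjy rhhe sibu xertw eylgx izpo
Hunk 3: at line 1 remove [sibu,xertw] add [eydmy,dzjx] -> 6 lines: elrjy rhhe eydmy dzjx eylgx izpo
Hunk 4: at line 1 remove [eydmy] add [bslwd] -> 6 lines: elrjy rhhe bslwd dzjx eylgx izpo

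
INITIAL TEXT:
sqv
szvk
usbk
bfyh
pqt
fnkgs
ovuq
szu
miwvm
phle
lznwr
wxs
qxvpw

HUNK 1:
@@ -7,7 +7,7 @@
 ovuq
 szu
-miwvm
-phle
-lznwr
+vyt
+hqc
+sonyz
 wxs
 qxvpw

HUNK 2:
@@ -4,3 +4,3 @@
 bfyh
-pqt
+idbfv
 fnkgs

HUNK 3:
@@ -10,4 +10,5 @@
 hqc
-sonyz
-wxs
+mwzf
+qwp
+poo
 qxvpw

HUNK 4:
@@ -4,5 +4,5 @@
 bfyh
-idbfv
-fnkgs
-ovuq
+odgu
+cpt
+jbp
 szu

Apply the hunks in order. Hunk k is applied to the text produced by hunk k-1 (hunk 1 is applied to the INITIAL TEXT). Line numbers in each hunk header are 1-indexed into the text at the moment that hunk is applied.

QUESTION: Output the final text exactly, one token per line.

Answer: sqv
szvk
usbk
bfyh
odgu
cpt
jbp
szu
vyt
hqc
mwzf
qwp
poo
qxvpw

Derivation:
Hunk 1: at line 7 remove [miwvm,phle,lznwr] add [vyt,hqc,sonyz] -> 13 lines: sqv szvk usbk bfyh pqt fnkgs ovuq szu vyt hqc sonyz wxs qxvpw
Hunk 2: at line 4 remove [pqt] add [idbfv] -> 13 lines: sqv szvk usbk bfyh idbfv fnkgs ovuq szu vyt hqc sonyz wxs qxvpw
Hunk 3: at line 10 remove [sonyz,wxs] add [mwzf,qwp,poo] -> 14 lines: sqv szvk usbk bfyh idbfv fnkgs ovuq szu vyt hqc mwzf qwp poo qxvpw
Hunk 4: at line 4 remove [idbfv,fnkgs,ovuq] add [odgu,cpt,jbp] -> 14 lines: sqv szvk usbk bfyh odgu cpt jbp szu vyt hqc mwzf qwp poo qxvpw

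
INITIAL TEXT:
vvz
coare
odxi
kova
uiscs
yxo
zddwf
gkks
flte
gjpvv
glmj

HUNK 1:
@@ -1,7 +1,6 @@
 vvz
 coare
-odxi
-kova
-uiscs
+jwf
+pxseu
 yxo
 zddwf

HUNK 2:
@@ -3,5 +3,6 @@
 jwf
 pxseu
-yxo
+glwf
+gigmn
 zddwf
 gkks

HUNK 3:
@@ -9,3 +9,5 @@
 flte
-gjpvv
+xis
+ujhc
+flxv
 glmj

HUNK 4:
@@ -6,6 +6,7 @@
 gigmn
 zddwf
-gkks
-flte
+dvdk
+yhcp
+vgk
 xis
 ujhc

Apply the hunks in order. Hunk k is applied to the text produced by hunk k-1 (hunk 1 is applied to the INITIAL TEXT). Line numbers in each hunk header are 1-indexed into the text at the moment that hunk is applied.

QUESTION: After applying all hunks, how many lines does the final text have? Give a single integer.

Hunk 1: at line 1 remove [odxi,kova,uiscs] add [jwf,pxseu] -> 10 lines: vvz coare jwf pxseu yxo zddwf gkks flte gjpvv glmj
Hunk 2: at line 3 remove [yxo] add [glwf,gigmn] -> 11 lines: vvz coare jwf pxseu glwf gigmn zddwf gkks flte gjpvv glmj
Hunk 3: at line 9 remove [gjpvv] add [xis,ujhc,flxv] -> 13 lines: vvz coare jwf pxseu glwf gigmn zddwf gkks flte xis ujhc flxv glmj
Hunk 4: at line 6 remove [gkks,flte] add [dvdk,yhcp,vgk] -> 14 lines: vvz coare jwf pxseu glwf gigmn zddwf dvdk yhcp vgk xis ujhc flxv glmj
Final line count: 14

Answer: 14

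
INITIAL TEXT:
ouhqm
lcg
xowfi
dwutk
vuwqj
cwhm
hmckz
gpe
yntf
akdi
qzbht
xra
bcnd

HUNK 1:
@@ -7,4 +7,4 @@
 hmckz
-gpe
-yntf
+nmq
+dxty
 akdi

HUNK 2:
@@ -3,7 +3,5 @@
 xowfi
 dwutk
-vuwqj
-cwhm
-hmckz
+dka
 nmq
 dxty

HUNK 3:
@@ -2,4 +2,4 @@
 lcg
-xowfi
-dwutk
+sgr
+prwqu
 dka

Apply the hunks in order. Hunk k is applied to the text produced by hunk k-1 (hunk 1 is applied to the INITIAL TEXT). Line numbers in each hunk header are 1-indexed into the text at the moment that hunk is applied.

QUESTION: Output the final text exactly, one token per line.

Hunk 1: at line 7 remove [gpe,yntf] add [nmq,dxty] -> 13 lines: ouhqm lcg xowfi dwutk vuwqj cwhm hmckz nmq dxty akdi qzbht xra bcnd
Hunk 2: at line 3 remove [vuwqj,cwhm,hmckz] add [dka] -> 11 lines: ouhqm lcg xowfi dwutk dka nmq dxty akdi qzbht xra bcnd
Hunk 3: at line 2 remove [xowfi,dwutk] add [sgr,prwqu] -> 11 lines: ouhqm lcg sgr prwqu dka nmq dxty akdi qzbht xra bcnd

Answer: ouhqm
lcg
sgr
prwqu
dka
nmq
dxty
akdi
qzbht
xra
bcnd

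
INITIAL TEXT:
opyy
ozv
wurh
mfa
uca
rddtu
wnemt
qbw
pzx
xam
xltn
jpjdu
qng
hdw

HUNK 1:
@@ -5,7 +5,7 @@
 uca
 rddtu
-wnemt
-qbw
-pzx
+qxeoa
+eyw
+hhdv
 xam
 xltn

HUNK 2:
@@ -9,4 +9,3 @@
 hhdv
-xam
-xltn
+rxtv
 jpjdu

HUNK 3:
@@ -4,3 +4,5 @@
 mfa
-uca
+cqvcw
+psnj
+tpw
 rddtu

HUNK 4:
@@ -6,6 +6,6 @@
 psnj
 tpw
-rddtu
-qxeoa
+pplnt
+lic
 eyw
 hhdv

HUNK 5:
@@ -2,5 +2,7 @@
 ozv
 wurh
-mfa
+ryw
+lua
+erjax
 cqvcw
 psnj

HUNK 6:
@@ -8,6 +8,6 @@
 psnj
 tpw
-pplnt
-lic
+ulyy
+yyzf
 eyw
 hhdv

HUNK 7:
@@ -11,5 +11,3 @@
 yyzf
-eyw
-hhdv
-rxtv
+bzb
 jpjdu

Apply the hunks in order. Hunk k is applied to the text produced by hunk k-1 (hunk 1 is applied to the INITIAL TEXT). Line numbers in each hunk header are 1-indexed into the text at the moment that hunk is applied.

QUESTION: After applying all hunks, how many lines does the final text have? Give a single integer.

Hunk 1: at line 5 remove [wnemt,qbw,pzx] add [qxeoa,eyw,hhdv] -> 14 lines: opyy ozv wurh mfa uca rddtu qxeoa eyw hhdv xam xltn jpjdu qng hdw
Hunk 2: at line 9 remove [xam,xltn] add [rxtv] -> 13 lines: opyy ozv wurh mfa uca rddtu qxeoa eyw hhdv rxtv jpjdu qng hdw
Hunk 3: at line 4 remove [uca] add [cqvcw,psnj,tpw] -> 15 lines: opyy ozv wurh mfa cqvcw psnj tpw rddtu qxeoa eyw hhdv rxtv jpjdu qng hdw
Hunk 4: at line 6 remove [rddtu,qxeoa] add [pplnt,lic] -> 15 lines: opyy ozv wurh mfa cqvcw psnj tpw pplnt lic eyw hhdv rxtv jpjdu qng hdw
Hunk 5: at line 2 remove [mfa] add [ryw,lua,erjax] -> 17 lines: opyy ozv wurh ryw lua erjax cqvcw psnj tpw pplnt lic eyw hhdv rxtv jpjdu qng hdw
Hunk 6: at line 8 remove [pplnt,lic] add [ulyy,yyzf] -> 17 lines: opyy ozv wurh ryw lua erjax cqvcw psnj tpw ulyy yyzf eyw hhdv rxtv jpjdu qng hdw
Hunk 7: at line 11 remove [eyw,hhdv,rxtv] add [bzb] -> 15 lines: opyy ozv wurh ryw lua erjax cqvcw psnj tpw ulyy yyzf bzb jpjdu qng hdw
Final line count: 15

Answer: 15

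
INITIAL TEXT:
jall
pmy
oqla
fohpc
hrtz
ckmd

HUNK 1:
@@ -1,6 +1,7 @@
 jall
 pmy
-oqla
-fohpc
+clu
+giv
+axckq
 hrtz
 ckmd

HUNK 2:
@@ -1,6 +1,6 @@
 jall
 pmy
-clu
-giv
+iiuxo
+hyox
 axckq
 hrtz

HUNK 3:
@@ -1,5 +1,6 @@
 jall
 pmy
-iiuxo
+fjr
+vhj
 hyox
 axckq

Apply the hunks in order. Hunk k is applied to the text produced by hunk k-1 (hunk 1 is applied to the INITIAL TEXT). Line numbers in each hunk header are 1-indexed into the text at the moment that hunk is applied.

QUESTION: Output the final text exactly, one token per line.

Hunk 1: at line 1 remove [oqla,fohpc] add [clu,giv,axckq] -> 7 lines: jall pmy clu giv axckq hrtz ckmd
Hunk 2: at line 1 remove [clu,giv] add [iiuxo,hyox] -> 7 lines: jall pmy iiuxo hyox axckq hrtz ckmd
Hunk 3: at line 1 remove [iiuxo] add [fjr,vhj] -> 8 lines: jall pmy fjr vhj hyox axckq hrtz ckmd

Answer: jall
pmy
fjr
vhj
hyox
axckq
hrtz
ckmd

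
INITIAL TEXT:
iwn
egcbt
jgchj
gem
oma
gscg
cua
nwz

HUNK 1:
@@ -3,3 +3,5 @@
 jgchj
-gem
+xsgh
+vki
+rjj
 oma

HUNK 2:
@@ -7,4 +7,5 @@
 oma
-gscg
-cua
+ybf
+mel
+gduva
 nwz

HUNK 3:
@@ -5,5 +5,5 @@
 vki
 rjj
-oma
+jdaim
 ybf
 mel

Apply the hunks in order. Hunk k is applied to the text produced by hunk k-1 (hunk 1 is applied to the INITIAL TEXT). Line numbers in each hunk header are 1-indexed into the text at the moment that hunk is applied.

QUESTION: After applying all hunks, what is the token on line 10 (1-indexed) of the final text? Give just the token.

Answer: gduva

Derivation:
Hunk 1: at line 3 remove [gem] add [xsgh,vki,rjj] -> 10 lines: iwn egcbt jgchj xsgh vki rjj oma gscg cua nwz
Hunk 2: at line 7 remove [gscg,cua] add [ybf,mel,gduva] -> 11 lines: iwn egcbt jgchj xsgh vki rjj oma ybf mel gduva nwz
Hunk 3: at line 5 remove [oma] add [jdaim] -> 11 lines: iwn egcbt jgchj xsgh vki rjj jdaim ybf mel gduva nwz
Final line 10: gduva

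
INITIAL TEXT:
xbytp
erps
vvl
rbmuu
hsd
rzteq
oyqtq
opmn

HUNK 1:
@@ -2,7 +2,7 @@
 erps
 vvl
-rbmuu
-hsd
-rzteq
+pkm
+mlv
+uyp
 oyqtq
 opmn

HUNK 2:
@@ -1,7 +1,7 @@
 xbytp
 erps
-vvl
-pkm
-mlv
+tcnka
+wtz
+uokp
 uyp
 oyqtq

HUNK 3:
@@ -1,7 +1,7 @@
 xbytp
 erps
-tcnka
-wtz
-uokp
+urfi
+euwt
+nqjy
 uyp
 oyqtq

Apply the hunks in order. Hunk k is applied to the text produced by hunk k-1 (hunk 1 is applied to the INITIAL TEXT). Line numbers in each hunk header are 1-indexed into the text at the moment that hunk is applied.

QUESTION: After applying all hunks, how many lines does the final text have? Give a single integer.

Answer: 8

Derivation:
Hunk 1: at line 2 remove [rbmuu,hsd,rzteq] add [pkm,mlv,uyp] -> 8 lines: xbytp erps vvl pkm mlv uyp oyqtq opmn
Hunk 2: at line 1 remove [vvl,pkm,mlv] add [tcnka,wtz,uokp] -> 8 lines: xbytp erps tcnka wtz uokp uyp oyqtq opmn
Hunk 3: at line 1 remove [tcnka,wtz,uokp] add [urfi,euwt,nqjy] -> 8 lines: xbytp erps urfi euwt nqjy uyp oyqtq opmn
Final line count: 8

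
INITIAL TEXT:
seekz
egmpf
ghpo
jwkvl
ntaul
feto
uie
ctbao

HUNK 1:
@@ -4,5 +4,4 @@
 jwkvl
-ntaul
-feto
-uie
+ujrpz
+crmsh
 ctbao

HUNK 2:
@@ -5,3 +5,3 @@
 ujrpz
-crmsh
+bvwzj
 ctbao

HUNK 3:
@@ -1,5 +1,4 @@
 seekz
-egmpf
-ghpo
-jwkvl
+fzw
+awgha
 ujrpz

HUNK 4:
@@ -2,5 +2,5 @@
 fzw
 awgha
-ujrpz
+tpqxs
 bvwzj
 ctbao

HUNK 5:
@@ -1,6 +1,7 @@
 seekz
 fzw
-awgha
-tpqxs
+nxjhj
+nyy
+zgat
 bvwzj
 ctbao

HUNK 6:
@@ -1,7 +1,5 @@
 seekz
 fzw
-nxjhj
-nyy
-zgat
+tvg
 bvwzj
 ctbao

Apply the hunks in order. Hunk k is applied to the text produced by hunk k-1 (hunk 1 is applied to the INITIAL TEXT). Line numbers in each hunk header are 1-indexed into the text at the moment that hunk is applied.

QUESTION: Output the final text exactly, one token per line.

Answer: seekz
fzw
tvg
bvwzj
ctbao

Derivation:
Hunk 1: at line 4 remove [ntaul,feto,uie] add [ujrpz,crmsh] -> 7 lines: seekz egmpf ghpo jwkvl ujrpz crmsh ctbao
Hunk 2: at line 5 remove [crmsh] add [bvwzj] -> 7 lines: seekz egmpf ghpo jwkvl ujrpz bvwzj ctbao
Hunk 3: at line 1 remove [egmpf,ghpo,jwkvl] add [fzw,awgha] -> 6 lines: seekz fzw awgha ujrpz bvwzj ctbao
Hunk 4: at line 2 remove [ujrpz] add [tpqxs] -> 6 lines: seekz fzw awgha tpqxs bvwzj ctbao
Hunk 5: at line 1 remove [awgha,tpqxs] add [nxjhj,nyy,zgat] -> 7 lines: seekz fzw nxjhj nyy zgat bvwzj ctbao
Hunk 6: at line 1 remove [nxjhj,nyy,zgat] add [tvg] -> 5 lines: seekz fzw tvg bvwzj ctbao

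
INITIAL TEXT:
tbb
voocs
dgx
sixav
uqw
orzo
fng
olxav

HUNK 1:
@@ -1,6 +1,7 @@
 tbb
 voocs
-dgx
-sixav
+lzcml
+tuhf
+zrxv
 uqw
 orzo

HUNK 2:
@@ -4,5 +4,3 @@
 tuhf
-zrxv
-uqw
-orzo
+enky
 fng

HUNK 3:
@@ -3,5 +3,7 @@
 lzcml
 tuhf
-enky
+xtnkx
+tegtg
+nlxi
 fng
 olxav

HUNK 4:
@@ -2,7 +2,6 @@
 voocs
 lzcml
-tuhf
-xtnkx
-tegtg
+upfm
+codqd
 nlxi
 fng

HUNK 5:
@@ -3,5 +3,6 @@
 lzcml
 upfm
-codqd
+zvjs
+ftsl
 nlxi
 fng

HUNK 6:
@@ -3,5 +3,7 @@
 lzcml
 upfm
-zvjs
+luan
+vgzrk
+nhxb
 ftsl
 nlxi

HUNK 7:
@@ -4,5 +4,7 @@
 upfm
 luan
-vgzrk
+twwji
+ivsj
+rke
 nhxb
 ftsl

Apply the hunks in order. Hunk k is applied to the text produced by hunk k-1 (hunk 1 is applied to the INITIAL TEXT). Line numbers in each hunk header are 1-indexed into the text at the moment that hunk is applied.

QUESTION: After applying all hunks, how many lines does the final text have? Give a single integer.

Hunk 1: at line 1 remove [dgx,sixav] add [lzcml,tuhf,zrxv] -> 9 lines: tbb voocs lzcml tuhf zrxv uqw orzo fng olxav
Hunk 2: at line 4 remove [zrxv,uqw,orzo] add [enky] -> 7 lines: tbb voocs lzcml tuhf enky fng olxav
Hunk 3: at line 3 remove [enky] add [xtnkx,tegtg,nlxi] -> 9 lines: tbb voocs lzcml tuhf xtnkx tegtg nlxi fng olxav
Hunk 4: at line 2 remove [tuhf,xtnkx,tegtg] add [upfm,codqd] -> 8 lines: tbb voocs lzcml upfm codqd nlxi fng olxav
Hunk 5: at line 3 remove [codqd] add [zvjs,ftsl] -> 9 lines: tbb voocs lzcml upfm zvjs ftsl nlxi fng olxav
Hunk 6: at line 3 remove [zvjs] add [luan,vgzrk,nhxb] -> 11 lines: tbb voocs lzcml upfm luan vgzrk nhxb ftsl nlxi fng olxav
Hunk 7: at line 4 remove [vgzrk] add [twwji,ivsj,rke] -> 13 lines: tbb voocs lzcml upfm luan twwji ivsj rke nhxb ftsl nlxi fng olxav
Final line count: 13

Answer: 13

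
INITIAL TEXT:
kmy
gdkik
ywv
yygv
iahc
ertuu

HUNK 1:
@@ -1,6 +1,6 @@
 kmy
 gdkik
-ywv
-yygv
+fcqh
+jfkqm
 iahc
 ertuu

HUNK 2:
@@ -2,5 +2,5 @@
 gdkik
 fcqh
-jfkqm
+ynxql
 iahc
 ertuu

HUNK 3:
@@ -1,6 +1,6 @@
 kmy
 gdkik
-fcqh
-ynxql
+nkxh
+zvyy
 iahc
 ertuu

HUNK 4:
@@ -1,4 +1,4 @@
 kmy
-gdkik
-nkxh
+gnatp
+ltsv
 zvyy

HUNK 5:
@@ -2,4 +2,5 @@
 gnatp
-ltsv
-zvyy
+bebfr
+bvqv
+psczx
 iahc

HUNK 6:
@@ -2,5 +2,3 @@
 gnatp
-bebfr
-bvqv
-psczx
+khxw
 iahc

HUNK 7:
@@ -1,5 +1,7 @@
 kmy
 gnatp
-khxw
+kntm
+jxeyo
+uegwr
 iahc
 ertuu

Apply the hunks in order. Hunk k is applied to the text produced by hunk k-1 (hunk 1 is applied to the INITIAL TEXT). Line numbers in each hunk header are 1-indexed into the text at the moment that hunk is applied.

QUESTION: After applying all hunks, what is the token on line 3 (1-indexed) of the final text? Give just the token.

Answer: kntm

Derivation:
Hunk 1: at line 1 remove [ywv,yygv] add [fcqh,jfkqm] -> 6 lines: kmy gdkik fcqh jfkqm iahc ertuu
Hunk 2: at line 2 remove [jfkqm] add [ynxql] -> 6 lines: kmy gdkik fcqh ynxql iahc ertuu
Hunk 3: at line 1 remove [fcqh,ynxql] add [nkxh,zvyy] -> 6 lines: kmy gdkik nkxh zvyy iahc ertuu
Hunk 4: at line 1 remove [gdkik,nkxh] add [gnatp,ltsv] -> 6 lines: kmy gnatp ltsv zvyy iahc ertuu
Hunk 5: at line 2 remove [ltsv,zvyy] add [bebfr,bvqv,psczx] -> 7 lines: kmy gnatp bebfr bvqv psczx iahc ertuu
Hunk 6: at line 2 remove [bebfr,bvqv,psczx] add [khxw] -> 5 lines: kmy gnatp khxw iahc ertuu
Hunk 7: at line 1 remove [khxw] add [kntm,jxeyo,uegwr] -> 7 lines: kmy gnatp kntm jxeyo uegwr iahc ertuu
Final line 3: kntm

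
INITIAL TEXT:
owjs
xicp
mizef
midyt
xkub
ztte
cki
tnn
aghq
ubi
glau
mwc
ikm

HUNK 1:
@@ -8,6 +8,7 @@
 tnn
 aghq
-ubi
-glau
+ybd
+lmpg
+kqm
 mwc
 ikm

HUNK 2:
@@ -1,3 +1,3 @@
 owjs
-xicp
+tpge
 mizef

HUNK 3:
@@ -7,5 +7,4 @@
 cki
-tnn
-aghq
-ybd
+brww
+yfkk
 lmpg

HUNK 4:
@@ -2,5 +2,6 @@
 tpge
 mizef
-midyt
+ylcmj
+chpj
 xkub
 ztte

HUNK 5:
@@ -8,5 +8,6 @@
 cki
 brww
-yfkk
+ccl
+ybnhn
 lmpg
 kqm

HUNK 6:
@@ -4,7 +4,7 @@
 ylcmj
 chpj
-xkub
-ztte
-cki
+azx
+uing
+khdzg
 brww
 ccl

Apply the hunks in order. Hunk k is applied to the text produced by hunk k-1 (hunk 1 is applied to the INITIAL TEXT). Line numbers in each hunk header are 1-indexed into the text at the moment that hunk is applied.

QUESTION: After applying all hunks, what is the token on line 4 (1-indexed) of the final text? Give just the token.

Hunk 1: at line 8 remove [ubi,glau] add [ybd,lmpg,kqm] -> 14 lines: owjs xicp mizef midyt xkub ztte cki tnn aghq ybd lmpg kqm mwc ikm
Hunk 2: at line 1 remove [xicp] add [tpge] -> 14 lines: owjs tpge mizef midyt xkub ztte cki tnn aghq ybd lmpg kqm mwc ikm
Hunk 3: at line 7 remove [tnn,aghq,ybd] add [brww,yfkk] -> 13 lines: owjs tpge mizef midyt xkub ztte cki brww yfkk lmpg kqm mwc ikm
Hunk 4: at line 2 remove [midyt] add [ylcmj,chpj] -> 14 lines: owjs tpge mizef ylcmj chpj xkub ztte cki brww yfkk lmpg kqm mwc ikm
Hunk 5: at line 8 remove [yfkk] add [ccl,ybnhn] -> 15 lines: owjs tpge mizef ylcmj chpj xkub ztte cki brww ccl ybnhn lmpg kqm mwc ikm
Hunk 6: at line 4 remove [xkub,ztte,cki] add [azx,uing,khdzg] -> 15 lines: owjs tpge mizef ylcmj chpj azx uing khdzg brww ccl ybnhn lmpg kqm mwc ikm
Final line 4: ylcmj

Answer: ylcmj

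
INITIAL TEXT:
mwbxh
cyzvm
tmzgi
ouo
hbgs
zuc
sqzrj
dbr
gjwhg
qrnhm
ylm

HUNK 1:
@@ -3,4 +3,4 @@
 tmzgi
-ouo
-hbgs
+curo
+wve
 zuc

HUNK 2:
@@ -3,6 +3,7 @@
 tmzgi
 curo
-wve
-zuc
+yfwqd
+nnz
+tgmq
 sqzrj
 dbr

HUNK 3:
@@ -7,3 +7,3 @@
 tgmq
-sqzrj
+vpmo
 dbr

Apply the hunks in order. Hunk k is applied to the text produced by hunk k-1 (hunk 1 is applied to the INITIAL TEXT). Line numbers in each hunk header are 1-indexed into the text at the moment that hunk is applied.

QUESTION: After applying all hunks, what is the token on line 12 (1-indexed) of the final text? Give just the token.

Hunk 1: at line 3 remove [ouo,hbgs] add [curo,wve] -> 11 lines: mwbxh cyzvm tmzgi curo wve zuc sqzrj dbr gjwhg qrnhm ylm
Hunk 2: at line 3 remove [wve,zuc] add [yfwqd,nnz,tgmq] -> 12 lines: mwbxh cyzvm tmzgi curo yfwqd nnz tgmq sqzrj dbr gjwhg qrnhm ylm
Hunk 3: at line 7 remove [sqzrj] add [vpmo] -> 12 lines: mwbxh cyzvm tmzgi curo yfwqd nnz tgmq vpmo dbr gjwhg qrnhm ylm
Final line 12: ylm

Answer: ylm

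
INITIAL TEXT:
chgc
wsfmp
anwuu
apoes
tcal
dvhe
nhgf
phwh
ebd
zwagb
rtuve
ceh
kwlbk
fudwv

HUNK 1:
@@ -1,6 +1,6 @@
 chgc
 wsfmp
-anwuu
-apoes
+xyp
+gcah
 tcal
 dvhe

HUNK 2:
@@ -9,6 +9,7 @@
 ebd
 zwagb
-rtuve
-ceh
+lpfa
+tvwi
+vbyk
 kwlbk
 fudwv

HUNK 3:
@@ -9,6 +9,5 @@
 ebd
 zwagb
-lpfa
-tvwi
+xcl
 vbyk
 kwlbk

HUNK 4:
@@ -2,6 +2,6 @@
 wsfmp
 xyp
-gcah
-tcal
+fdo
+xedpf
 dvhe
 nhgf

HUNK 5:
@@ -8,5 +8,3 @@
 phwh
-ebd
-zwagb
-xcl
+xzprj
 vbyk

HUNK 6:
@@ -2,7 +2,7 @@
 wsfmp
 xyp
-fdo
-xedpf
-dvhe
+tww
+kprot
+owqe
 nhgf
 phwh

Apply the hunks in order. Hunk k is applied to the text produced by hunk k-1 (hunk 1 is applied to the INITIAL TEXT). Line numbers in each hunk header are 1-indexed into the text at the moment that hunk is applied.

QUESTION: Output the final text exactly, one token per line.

Answer: chgc
wsfmp
xyp
tww
kprot
owqe
nhgf
phwh
xzprj
vbyk
kwlbk
fudwv

Derivation:
Hunk 1: at line 1 remove [anwuu,apoes] add [xyp,gcah] -> 14 lines: chgc wsfmp xyp gcah tcal dvhe nhgf phwh ebd zwagb rtuve ceh kwlbk fudwv
Hunk 2: at line 9 remove [rtuve,ceh] add [lpfa,tvwi,vbyk] -> 15 lines: chgc wsfmp xyp gcah tcal dvhe nhgf phwh ebd zwagb lpfa tvwi vbyk kwlbk fudwv
Hunk 3: at line 9 remove [lpfa,tvwi] add [xcl] -> 14 lines: chgc wsfmp xyp gcah tcal dvhe nhgf phwh ebd zwagb xcl vbyk kwlbk fudwv
Hunk 4: at line 2 remove [gcah,tcal] add [fdo,xedpf] -> 14 lines: chgc wsfmp xyp fdo xedpf dvhe nhgf phwh ebd zwagb xcl vbyk kwlbk fudwv
Hunk 5: at line 8 remove [ebd,zwagb,xcl] add [xzprj] -> 12 lines: chgc wsfmp xyp fdo xedpf dvhe nhgf phwh xzprj vbyk kwlbk fudwv
Hunk 6: at line 2 remove [fdo,xedpf,dvhe] add [tww,kprot,owqe] -> 12 lines: chgc wsfmp xyp tww kprot owqe nhgf phwh xzprj vbyk kwlbk fudwv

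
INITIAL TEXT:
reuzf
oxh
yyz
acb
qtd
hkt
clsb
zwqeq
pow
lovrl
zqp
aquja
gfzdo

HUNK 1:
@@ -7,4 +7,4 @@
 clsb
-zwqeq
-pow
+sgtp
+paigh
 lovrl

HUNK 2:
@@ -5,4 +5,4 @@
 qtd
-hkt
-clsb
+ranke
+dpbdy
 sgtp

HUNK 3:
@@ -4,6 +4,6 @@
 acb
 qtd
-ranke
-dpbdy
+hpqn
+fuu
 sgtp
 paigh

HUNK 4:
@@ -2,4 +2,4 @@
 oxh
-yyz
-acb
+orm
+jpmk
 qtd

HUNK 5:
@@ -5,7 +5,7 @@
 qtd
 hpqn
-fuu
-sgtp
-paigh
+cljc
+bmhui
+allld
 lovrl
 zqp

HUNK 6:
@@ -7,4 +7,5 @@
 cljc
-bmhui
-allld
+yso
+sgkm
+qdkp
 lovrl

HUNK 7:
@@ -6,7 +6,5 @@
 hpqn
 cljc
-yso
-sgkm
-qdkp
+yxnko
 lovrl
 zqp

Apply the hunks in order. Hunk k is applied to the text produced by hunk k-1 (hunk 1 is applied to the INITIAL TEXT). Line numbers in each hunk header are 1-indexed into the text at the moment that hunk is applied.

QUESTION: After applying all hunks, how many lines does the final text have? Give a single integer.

Hunk 1: at line 7 remove [zwqeq,pow] add [sgtp,paigh] -> 13 lines: reuzf oxh yyz acb qtd hkt clsb sgtp paigh lovrl zqp aquja gfzdo
Hunk 2: at line 5 remove [hkt,clsb] add [ranke,dpbdy] -> 13 lines: reuzf oxh yyz acb qtd ranke dpbdy sgtp paigh lovrl zqp aquja gfzdo
Hunk 3: at line 4 remove [ranke,dpbdy] add [hpqn,fuu] -> 13 lines: reuzf oxh yyz acb qtd hpqn fuu sgtp paigh lovrl zqp aquja gfzdo
Hunk 4: at line 2 remove [yyz,acb] add [orm,jpmk] -> 13 lines: reuzf oxh orm jpmk qtd hpqn fuu sgtp paigh lovrl zqp aquja gfzdo
Hunk 5: at line 5 remove [fuu,sgtp,paigh] add [cljc,bmhui,allld] -> 13 lines: reuzf oxh orm jpmk qtd hpqn cljc bmhui allld lovrl zqp aquja gfzdo
Hunk 6: at line 7 remove [bmhui,allld] add [yso,sgkm,qdkp] -> 14 lines: reuzf oxh orm jpmk qtd hpqn cljc yso sgkm qdkp lovrl zqp aquja gfzdo
Hunk 7: at line 6 remove [yso,sgkm,qdkp] add [yxnko] -> 12 lines: reuzf oxh orm jpmk qtd hpqn cljc yxnko lovrl zqp aquja gfzdo
Final line count: 12

Answer: 12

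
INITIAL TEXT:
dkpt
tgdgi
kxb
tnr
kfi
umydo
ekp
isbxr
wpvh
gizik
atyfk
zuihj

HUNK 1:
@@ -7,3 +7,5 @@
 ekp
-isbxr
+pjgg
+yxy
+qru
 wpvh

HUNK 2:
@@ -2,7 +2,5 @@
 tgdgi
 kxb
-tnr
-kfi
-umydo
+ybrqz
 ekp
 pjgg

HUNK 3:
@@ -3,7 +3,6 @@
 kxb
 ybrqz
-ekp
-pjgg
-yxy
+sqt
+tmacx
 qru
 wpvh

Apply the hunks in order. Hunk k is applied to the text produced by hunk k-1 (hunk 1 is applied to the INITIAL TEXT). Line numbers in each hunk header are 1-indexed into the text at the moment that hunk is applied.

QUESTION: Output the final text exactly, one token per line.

Hunk 1: at line 7 remove [isbxr] add [pjgg,yxy,qru] -> 14 lines: dkpt tgdgi kxb tnr kfi umydo ekp pjgg yxy qru wpvh gizik atyfk zuihj
Hunk 2: at line 2 remove [tnr,kfi,umydo] add [ybrqz] -> 12 lines: dkpt tgdgi kxb ybrqz ekp pjgg yxy qru wpvh gizik atyfk zuihj
Hunk 3: at line 3 remove [ekp,pjgg,yxy] add [sqt,tmacx] -> 11 lines: dkpt tgdgi kxb ybrqz sqt tmacx qru wpvh gizik atyfk zuihj

Answer: dkpt
tgdgi
kxb
ybrqz
sqt
tmacx
qru
wpvh
gizik
atyfk
zuihj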